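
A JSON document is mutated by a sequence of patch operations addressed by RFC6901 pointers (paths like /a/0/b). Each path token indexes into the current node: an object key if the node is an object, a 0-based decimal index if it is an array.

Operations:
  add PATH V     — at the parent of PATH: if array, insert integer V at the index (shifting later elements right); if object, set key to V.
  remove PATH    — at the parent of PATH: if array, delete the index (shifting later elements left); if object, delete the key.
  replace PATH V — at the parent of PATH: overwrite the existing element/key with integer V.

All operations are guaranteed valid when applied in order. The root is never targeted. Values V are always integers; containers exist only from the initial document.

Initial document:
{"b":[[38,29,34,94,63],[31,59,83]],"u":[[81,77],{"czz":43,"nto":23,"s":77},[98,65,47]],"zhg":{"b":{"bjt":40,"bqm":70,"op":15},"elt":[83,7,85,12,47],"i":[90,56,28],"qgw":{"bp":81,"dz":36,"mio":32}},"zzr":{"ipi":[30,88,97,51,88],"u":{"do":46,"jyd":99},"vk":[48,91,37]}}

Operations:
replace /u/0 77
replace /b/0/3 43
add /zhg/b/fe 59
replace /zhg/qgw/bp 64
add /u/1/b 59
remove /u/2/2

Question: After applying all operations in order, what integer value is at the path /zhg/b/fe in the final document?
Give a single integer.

After op 1 (replace /u/0 77): {"b":[[38,29,34,94,63],[31,59,83]],"u":[77,{"czz":43,"nto":23,"s":77},[98,65,47]],"zhg":{"b":{"bjt":40,"bqm":70,"op":15},"elt":[83,7,85,12,47],"i":[90,56,28],"qgw":{"bp":81,"dz":36,"mio":32}},"zzr":{"ipi":[30,88,97,51,88],"u":{"do":46,"jyd":99},"vk":[48,91,37]}}
After op 2 (replace /b/0/3 43): {"b":[[38,29,34,43,63],[31,59,83]],"u":[77,{"czz":43,"nto":23,"s":77},[98,65,47]],"zhg":{"b":{"bjt":40,"bqm":70,"op":15},"elt":[83,7,85,12,47],"i":[90,56,28],"qgw":{"bp":81,"dz":36,"mio":32}},"zzr":{"ipi":[30,88,97,51,88],"u":{"do":46,"jyd":99},"vk":[48,91,37]}}
After op 3 (add /zhg/b/fe 59): {"b":[[38,29,34,43,63],[31,59,83]],"u":[77,{"czz":43,"nto":23,"s":77},[98,65,47]],"zhg":{"b":{"bjt":40,"bqm":70,"fe":59,"op":15},"elt":[83,7,85,12,47],"i":[90,56,28],"qgw":{"bp":81,"dz":36,"mio":32}},"zzr":{"ipi":[30,88,97,51,88],"u":{"do":46,"jyd":99},"vk":[48,91,37]}}
After op 4 (replace /zhg/qgw/bp 64): {"b":[[38,29,34,43,63],[31,59,83]],"u":[77,{"czz":43,"nto":23,"s":77},[98,65,47]],"zhg":{"b":{"bjt":40,"bqm":70,"fe":59,"op":15},"elt":[83,7,85,12,47],"i":[90,56,28],"qgw":{"bp":64,"dz":36,"mio":32}},"zzr":{"ipi":[30,88,97,51,88],"u":{"do":46,"jyd":99},"vk":[48,91,37]}}
After op 5 (add /u/1/b 59): {"b":[[38,29,34,43,63],[31,59,83]],"u":[77,{"b":59,"czz":43,"nto":23,"s":77},[98,65,47]],"zhg":{"b":{"bjt":40,"bqm":70,"fe":59,"op":15},"elt":[83,7,85,12,47],"i":[90,56,28],"qgw":{"bp":64,"dz":36,"mio":32}},"zzr":{"ipi":[30,88,97,51,88],"u":{"do":46,"jyd":99},"vk":[48,91,37]}}
After op 6 (remove /u/2/2): {"b":[[38,29,34,43,63],[31,59,83]],"u":[77,{"b":59,"czz":43,"nto":23,"s":77},[98,65]],"zhg":{"b":{"bjt":40,"bqm":70,"fe":59,"op":15},"elt":[83,7,85,12,47],"i":[90,56,28],"qgw":{"bp":64,"dz":36,"mio":32}},"zzr":{"ipi":[30,88,97,51,88],"u":{"do":46,"jyd":99},"vk":[48,91,37]}}
Value at /zhg/b/fe: 59

Answer: 59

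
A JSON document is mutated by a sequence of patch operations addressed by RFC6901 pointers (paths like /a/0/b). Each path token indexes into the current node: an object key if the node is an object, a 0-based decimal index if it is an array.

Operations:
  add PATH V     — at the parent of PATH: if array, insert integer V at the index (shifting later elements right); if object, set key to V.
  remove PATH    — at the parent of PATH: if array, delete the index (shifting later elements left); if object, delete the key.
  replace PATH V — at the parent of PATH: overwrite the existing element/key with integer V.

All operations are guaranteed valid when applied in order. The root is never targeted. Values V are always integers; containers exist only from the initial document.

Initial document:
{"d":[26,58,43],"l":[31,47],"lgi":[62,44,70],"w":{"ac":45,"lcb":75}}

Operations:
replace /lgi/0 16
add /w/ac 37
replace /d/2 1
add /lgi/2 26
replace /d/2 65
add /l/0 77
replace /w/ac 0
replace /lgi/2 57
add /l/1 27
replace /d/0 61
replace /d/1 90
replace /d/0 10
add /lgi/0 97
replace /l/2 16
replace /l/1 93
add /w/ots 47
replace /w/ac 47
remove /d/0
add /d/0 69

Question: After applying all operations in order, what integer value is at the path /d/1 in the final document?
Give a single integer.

Answer: 90

Derivation:
After op 1 (replace /lgi/0 16): {"d":[26,58,43],"l":[31,47],"lgi":[16,44,70],"w":{"ac":45,"lcb":75}}
After op 2 (add /w/ac 37): {"d":[26,58,43],"l":[31,47],"lgi":[16,44,70],"w":{"ac":37,"lcb":75}}
After op 3 (replace /d/2 1): {"d":[26,58,1],"l":[31,47],"lgi":[16,44,70],"w":{"ac":37,"lcb":75}}
After op 4 (add /lgi/2 26): {"d":[26,58,1],"l":[31,47],"lgi":[16,44,26,70],"w":{"ac":37,"lcb":75}}
After op 5 (replace /d/2 65): {"d":[26,58,65],"l":[31,47],"lgi":[16,44,26,70],"w":{"ac":37,"lcb":75}}
After op 6 (add /l/0 77): {"d":[26,58,65],"l":[77,31,47],"lgi":[16,44,26,70],"w":{"ac":37,"lcb":75}}
After op 7 (replace /w/ac 0): {"d":[26,58,65],"l":[77,31,47],"lgi":[16,44,26,70],"w":{"ac":0,"lcb":75}}
After op 8 (replace /lgi/2 57): {"d":[26,58,65],"l":[77,31,47],"lgi":[16,44,57,70],"w":{"ac":0,"lcb":75}}
After op 9 (add /l/1 27): {"d":[26,58,65],"l":[77,27,31,47],"lgi":[16,44,57,70],"w":{"ac":0,"lcb":75}}
After op 10 (replace /d/0 61): {"d":[61,58,65],"l":[77,27,31,47],"lgi":[16,44,57,70],"w":{"ac":0,"lcb":75}}
After op 11 (replace /d/1 90): {"d":[61,90,65],"l":[77,27,31,47],"lgi":[16,44,57,70],"w":{"ac":0,"lcb":75}}
After op 12 (replace /d/0 10): {"d":[10,90,65],"l":[77,27,31,47],"lgi":[16,44,57,70],"w":{"ac":0,"lcb":75}}
After op 13 (add /lgi/0 97): {"d":[10,90,65],"l":[77,27,31,47],"lgi":[97,16,44,57,70],"w":{"ac":0,"lcb":75}}
After op 14 (replace /l/2 16): {"d":[10,90,65],"l":[77,27,16,47],"lgi":[97,16,44,57,70],"w":{"ac":0,"lcb":75}}
After op 15 (replace /l/1 93): {"d":[10,90,65],"l":[77,93,16,47],"lgi":[97,16,44,57,70],"w":{"ac":0,"lcb":75}}
After op 16 (add /w/ots 47): {"d":[10,90,65],"l":[77,93,16,47],"lgi":[97,16,44,57,70],"w":{"ac":0,"lcb":75,"ots":47}}
After op 17 (replace /w/ac 47): {"d":[10,90,65],"l":[77,93,16,47],"lgi":[97,16,44,57,70],"w":{"ac":47,"lcb":75,"ots":47}}
After op 18 (remove /d/0): {"d":[90,65],"l":[77,93,16,47],"lgi":[97,16,44,57,70],"w":{"ac":47,"lcb":75,"ots":47}}
After op 19 (add /d/0 69): {"d":[69,90,65],"l":[77,93,16,47],"lgi":[97,16,44,57,70],"w":{"ac":47,"lcb":75,"ots":47}}
Value at /d/1: 90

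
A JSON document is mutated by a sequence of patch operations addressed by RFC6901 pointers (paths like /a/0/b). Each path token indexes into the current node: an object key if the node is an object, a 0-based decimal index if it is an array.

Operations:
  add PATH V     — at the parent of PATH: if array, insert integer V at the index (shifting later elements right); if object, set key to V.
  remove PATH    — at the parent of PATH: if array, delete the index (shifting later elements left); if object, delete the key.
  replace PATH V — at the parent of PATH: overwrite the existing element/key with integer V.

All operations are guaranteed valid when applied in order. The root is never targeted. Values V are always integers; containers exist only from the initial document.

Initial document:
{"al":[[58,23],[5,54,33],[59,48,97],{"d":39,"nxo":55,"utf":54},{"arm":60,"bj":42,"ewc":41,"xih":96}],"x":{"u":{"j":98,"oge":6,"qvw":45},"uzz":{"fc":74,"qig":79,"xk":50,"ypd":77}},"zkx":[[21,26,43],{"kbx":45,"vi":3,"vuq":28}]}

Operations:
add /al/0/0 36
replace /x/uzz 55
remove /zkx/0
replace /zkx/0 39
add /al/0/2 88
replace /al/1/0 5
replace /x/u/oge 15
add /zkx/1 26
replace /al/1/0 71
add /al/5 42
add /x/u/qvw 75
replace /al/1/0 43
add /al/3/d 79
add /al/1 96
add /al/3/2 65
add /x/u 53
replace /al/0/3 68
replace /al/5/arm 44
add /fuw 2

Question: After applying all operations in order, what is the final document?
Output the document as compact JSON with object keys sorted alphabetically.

Answer: {"al":[[36,58,88,68],96,[43,54,33],[59,48,65,97],{"d":79,"nxo":55,"utf":54},{"arm":44,"bj":42,"ewc":41,"xih":96},42],"fuw":2,"x":{"u":53,"uzz":55},"zkx":[39,26]}

Derivation:
After op 1 (add /al/0/0 36): {"al":[[36,58,23],[5,54,33],[59,48,97],{"d":39,"nxo":55,"utf":54},{"arm":60,"bj":42,"ewc":41,"xih":96}],"x":{"u":{"j":98,"oge":6,"qvw":45},"uzz":{"fc":74,"qig":79,"xk":50,"ypd":77}},"zkx":[[21,26,43],{"kbx":45,"vi":3,"vuq":28}]}
After op 2 (replace /x/uzz 55): {"al":[[36,58,23],[5,54,33],[59,48,97],{"d":39,"nxo":55,"utf":54},{"arm":60,"bj":42,"ewc":41,"xih":96}],"x":{"u":{"j":98,"oge":6,"qvw":45},"uzz":55},"zkx":[[21,26,43],{"kbx":45,"vi":3,"vuq":28}]}
After op 3 (remove /zkx/0): {"al":[[36,58,23],[5,54,33],[59,48,97],{"d":39,"nxo":55,"utf":54},{"arm":60,"bj":42,"ewc":41,"xih":96}],"x":{"u":{"j":98,"oge":6,"qvw":45},"uzz":55},"zkx":[{"kbx":45,"vi":3,"vuq":28}]}
After op 4 (replace /zkx/0 39): {"al":[[36,58,23],[5,54,33],[59,48,97],{"d":39,"nxo":55,"utf":54},{"arm":60,"bj":42,"ewc":41,"xih":96}],"x":{"u":{"j":98,"oge":6,"qvw":45},"uzz":55},"zkx":[39]}
After op 5 (add /al/0/2 88): {"al":[[36,58,88,23],[5,54,33],[59,48,97],{"d":39,"nxo":55,"utf":54},{"arm":60,"bj":42,"ewc":41,"xih":96}],"x":{"u":{"j":98,"oge":6,"qvw":45},"uzz":55},"zkx":[39]}
After op 6 (replace /al/1/0 5): {"al":[[36,58,88,23],[5,54,33],[59,48,97],{"d":39,"nxo":55,"utf":54},{"arm":60,"bj":42,"ewc":41,"xih":96}],"x":{"u":{"j":98,"oge":6,"qvw":45},"uzz":55},"zkx":[39]}
After op 7 (replace /x/u/oge 15): {"al":[[36,58,88,23],[5,54,33],[59,48,97],{"d":39,"nxo":55,"utf":54},{"arm":60,"bj":42,"ewc":41,"xih":96}],"x":{"u":{"j":98,"oge":15,"qvw":45},"uzz":55},"zkx":[39]}
After op 8 (add /zkx/1 26): {"al":[[36,58,88,23],[5,54,33],[59,48,97],{"d":39,"nxo":55,"utf":54},{"arm":60,"bj":42,"ewc":41,"xih":96}],"x":{"u":{"j":98,"oge":15,"qvw":45},"uzz":55},"zkx":[39,26]}
After op 9 (replace /al/1/0 71): {"al":[[36,58,88,23],[71,54,33],[59,48,97],{"d":39,"nxo":55,"utf":54},{"arm":60,"bj":42,"ewc":41,"xih":96}],"x":{"u":{"j":98,"oge":15,"qvw":45},"uzz":55},"zkx":[39,26]}
After op 10 (add /al/5 42): {"al":[[36,58,88,23],[71,54,33],[59,48,97],{"d":39,"nxo":55,"utf":54},{"arm":60,"bj":42,"ewc":41,"xih":96},42],"x":{"u":{"j":98,"oge":15,"qvw":45},"uzz":55},"zkx":[39,26]}
After op 11 (add /x/u/qvw 75): {"al":[[36,58,88,23],[71,54,33],[59,48,97],{"d":39,"nxo":55,"utf":54},{"arm":60,"bj":42,"ewc":41,"xih":96},42],"x":{"u":{"j":98,"oge":15,"qvw":75},"uzz":55},"zkx":[39,26]}
After op 12 (replace /al/1/0 43): {"al":[[36,58,88,23],[43,54,33],[59,48,97],{"d":39,"nxo":55,"utf":54},{"arm":60,"bj":42,"ewc":41,"xih":96},42],"x":{"u":{"j":98,"oge":15,"qvw":75},"uzz":55},"zkx":[39,26]}
After op 13 (add /al/3/d 79): {"al":[[36,58,88,23],[43,54,33],[59,48,97],{"d":79,"nxo":55,"utf":54},{"arm":60,"bj":42,"ewc":41,"xih":96},42],"x":{"u":{"j":98,"oge":15,"qvw":75},"uzz":55},"zkx":[39,26]}
After op 14 (add /al/1 96): {"al":[[36,58,88,23],96,[43,54,33],[59,48,97],{"d":79,"nxo":55,"utf":54},{"arm":60,"bj":42,"ewc":41,"xih":96},42],"x":{"u":{"j":98,"oge":15,"qvw":75},"uzz":55},"zkx":[39,26]}
After op 15 (add /al/3/2 65): {"al":[[36,58,88,23],96,[43,54,33],[59,48,65,97],{"d":79,"nxo":55,"utf":54},{"arm":60,"bj":42,"ewc":41,"xih":96},42],"x":{"u":{"j":98,"oge":15,"qvw":75},"uzz":55},"zkx":[39,26]}
After op 16 (add /x/u 53): {"al":[[36,58,88,23],96,[43,54,33],[59,48,65,97],{"d":79,"nxo":55,"utf":54},{"arm":60,"bj":42,"ewc":41,"xih":96},42],"x":{"u":53,"uzz":55},"zkx":[39,26]}
After op 17 (replace /al/0/3 68): {"al":[[36,58,88,68],96,[43,54,33],[59,48,65,97],{"d":79,"nxo":55,"utf":54},{"arm":60,"bj":42,"ewc":41,"xih":96},42],"x":{"u":53,"uzz":55},"zkx":[39,26]}
After op 18 (replace /al/5/arm 44): {"al":[[36,58,88,68],96,[43,54,33],[59,48,65,97],{"d":79,"nxo":55,"utf":54},{"arm":44,"bj":42,"ewc":41,"xih":96},42],"x":{"u":53,"uzz":55},"zkx":[39,26]}
After op 19 (add /fuw 2): {"al":[[36,58,88,68],96,[43,54,33],[59,48,65,97],{"d":79,"nxo":55,"utf":54},{"arm":44,"bj":42,"ewc":41,"xih":96},42],"fuw":2,"x":{"u":53,"uzz":55},"zkx":[39,26]}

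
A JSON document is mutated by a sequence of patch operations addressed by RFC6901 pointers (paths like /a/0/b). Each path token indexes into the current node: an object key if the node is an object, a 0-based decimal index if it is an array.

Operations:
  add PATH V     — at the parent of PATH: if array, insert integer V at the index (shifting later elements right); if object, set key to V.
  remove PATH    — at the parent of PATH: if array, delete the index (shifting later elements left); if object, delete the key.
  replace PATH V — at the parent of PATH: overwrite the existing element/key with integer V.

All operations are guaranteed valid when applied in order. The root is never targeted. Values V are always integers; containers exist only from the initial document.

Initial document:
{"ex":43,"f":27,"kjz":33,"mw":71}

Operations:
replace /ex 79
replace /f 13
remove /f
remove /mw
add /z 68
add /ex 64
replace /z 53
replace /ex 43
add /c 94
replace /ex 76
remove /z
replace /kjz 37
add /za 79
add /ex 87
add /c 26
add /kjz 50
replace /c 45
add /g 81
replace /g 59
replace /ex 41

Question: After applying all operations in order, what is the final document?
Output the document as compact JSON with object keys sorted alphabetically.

After op 1 (replace /ex 79): {"ex":79,"f":27,"kjz":33,"mw":71}
After op 2 (replace /f 13): {"ex":79,"f":13,"kjz":33,"mw":71}
After op 3 (remove /f): {"ex":79,"kjz":33,"mw":71}
After op 4 (remove /mw): {"ex":79,"kjz":33}
After op 5 (add /z 68): {"ex":79,"kjz":33,"z":68}
After op 6 (add /ex 64): {"ex":64,"kjz":33,"z":68}
After op 7 (replace /z 53): {"ex":64,"kjz":33,"z":53}
After op 8 (replace /ex 43): {"ex":43,"kjz":33,"z":53}
After op 9 (add /c 94): {"c":94,"ex":43,"kjz":33,"z":53}
After op 10 (replace /ex 76): {"c":94,"ex":76,"kjz":33,"z":53}
After op 11 (remove /z): {"c":94,"ex":76,"kjz":33}
After op 12 (replace /kjz 37): {"c":94,"ex":76,"kjz":37}
After op 13 (add /za 79): {"c":94,"ex":76,"kjz":37,"za":79}
After op 14 (add /ex 87): {"c":94,"ex":87,"kjz":37,"za":79}
After op 15 (add /c 26): {"c":26,"ex":87,"kjz":37,"za":79}
After op 16 (add /kjz 50): {"c":26,"ex":87,"kjz":50,"za":79}
After op 17 (replace /c 45): {"c":45,"ex":87,"kjz":50,"za":79}
After op 18 (add /g 81): {"c":45,"ex":87,"g":81,"kjz":50,"za":79}
After op 19 (replace /g 59): {"c":45,"ex":87,"g":59,"kjz":50,"za":79}
After op 20 (replace /ex 41): {"c":45,"ex":41,"g":59,"kjz":50,"za":79}

Answer: {"c":45,"ex":41,"g":59,"kjz":50,"za":79}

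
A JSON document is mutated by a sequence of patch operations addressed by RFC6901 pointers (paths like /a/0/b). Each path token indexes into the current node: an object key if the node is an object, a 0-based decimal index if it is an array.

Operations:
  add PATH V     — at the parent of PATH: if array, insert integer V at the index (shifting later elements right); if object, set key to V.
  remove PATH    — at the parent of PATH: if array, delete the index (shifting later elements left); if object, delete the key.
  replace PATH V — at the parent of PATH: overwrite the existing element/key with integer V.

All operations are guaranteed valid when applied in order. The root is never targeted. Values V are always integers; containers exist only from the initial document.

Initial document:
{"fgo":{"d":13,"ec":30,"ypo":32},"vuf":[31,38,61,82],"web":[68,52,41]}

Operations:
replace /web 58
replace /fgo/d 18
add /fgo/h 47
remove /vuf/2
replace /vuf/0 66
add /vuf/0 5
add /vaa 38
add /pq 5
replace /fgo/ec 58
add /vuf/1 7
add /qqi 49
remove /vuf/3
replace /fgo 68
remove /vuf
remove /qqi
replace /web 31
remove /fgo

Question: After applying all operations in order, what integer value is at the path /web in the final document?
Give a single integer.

Answer: 31

Derivation:
After op 1 (replace /web 58): {"fgo":{"d":13,"ec":30,"ypo":32},"vuf":[31,38,61,82],"web":58}
After op 2 (replace /fgo/d 18): {"fgo":{"d":18,"ec":30,"ypo":32},"vuf":[31,38,61,82],"web":58}
After op 3 (add /fgo/h 47): {"fgo":{"d":18,"ec":30,"h":47,"ypo":32},"vuf":[31,38,61,82],"web":58}
After op 4 (remove /vuf/2): {"fgo":{"d":18,"ec":30,"h":47,"ypo":32},"vuf":[31,38,82],"web":58}
After op 5 (replace /vuf/0 66): {"fgo":{"d":18,"ec":30,"h":47,"ypo":32},"vuf":[66,38,82],"web":58}
After op 6 (add /vuf/0 5): {"fgo":{"d":18,"ec":30,"h":47,"ypo":32},"vuf":[5,66,38,82],"web":58}
After op 7 (add /vaa 38): {"fgo":{"d":18,"ec":30,"h":47,"ypo":32},"vaa":38,"vuf":[5,66,38,82],"web":58}
After op 8 (add /pq 5): {"fgo":{"d":18,"ec":30,"h":47,"ypo":32},"pq":5,"vaa":38,"vuf":[5,66,38,82],"web":58}
After op 9 (replace /fgo/ec 58): {"fgo":{"d":18,"ec":58,"h":47,"ypo":32},"pq":5,"vaa":38,"vuf":[5,66,38,82],"web":58}
After op 10 (add /vuf/1 7): {"fgo":{"d":18,"ec":58,"h":47,"ypo":32},"pq":5,"vaa":38,"vuf":[5,7,66,38,82],"web":58}
After op 11 (add /qqi 49): {"fgo":{"d":18,"ec":58,"h":47,"ypo":32},"pq":5,"qqi":49,"vaa":38,"vuf":[5,7,66,38,82],"web":58}
After op 12 (remove /vuf/3): {"fgo":{"d":18,"ec":58,"h":47,"ypo":32},"pq":5,"qqi":49,"vaa":38,"vuf":[5,7,66,82],"web":58}
After op 13 (replace /fgo 68): {"fgo":68,"pq":5,"qqi":49,"vaa":38,"vuf":[5,7,66,82],"web":58}
After op 14 (remove /vuf): {"fgo":68,"pq":5,"qqi":49,"vaa":38,"web":58}
After op 15 (remove /qqi): {"fgo":68,"pq":5,"vaa":38,"web":58}
After op 16 (replace /web 31): {"fgo":68,"pq":5,"vaa":38,"web":31}
After op 17 (remove /fgo): {"pq":5,"vaa":38,"web":31}
Value at /web: 31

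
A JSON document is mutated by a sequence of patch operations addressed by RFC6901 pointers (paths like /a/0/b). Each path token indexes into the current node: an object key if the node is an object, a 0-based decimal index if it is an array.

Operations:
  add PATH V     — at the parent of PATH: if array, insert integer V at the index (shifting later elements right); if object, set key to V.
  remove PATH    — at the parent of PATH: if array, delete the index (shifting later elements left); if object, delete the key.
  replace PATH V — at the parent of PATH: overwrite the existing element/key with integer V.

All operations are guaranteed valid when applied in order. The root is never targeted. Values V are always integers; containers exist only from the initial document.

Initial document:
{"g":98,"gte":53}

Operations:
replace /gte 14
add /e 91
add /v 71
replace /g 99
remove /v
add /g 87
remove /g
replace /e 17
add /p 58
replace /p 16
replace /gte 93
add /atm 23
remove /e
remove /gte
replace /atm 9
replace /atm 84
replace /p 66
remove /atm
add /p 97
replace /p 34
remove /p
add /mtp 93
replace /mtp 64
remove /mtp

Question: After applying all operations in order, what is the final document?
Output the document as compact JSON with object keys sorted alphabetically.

Answer: {}

Derivation:
After op 1 (replace /gte 14): {"g":98,"gte":14}
After op 2 (add /e 91): {"e":91,"g":98,"gte":14}
After op 3 (add /v 71): {"e":91,"g":98,"gte":14,"v":71}
After op 4 (replace /g 99): {"e":91,"g":99,"gte":14,"v":71}
After op 5 (remove /v): {"e":91,"g":99,"gte":14}
After op 6 (add /g 87): {"e":91,"g":87,"gte":14}
After op 7 (remove /g): {"e":91,"gte":14}
After op 8 (replace /e 17): {"e":17,"gte":14}
After op 9 (add /p 58): {"e":17,"gte":14,"p":58}
After op 10 (replace /p 16): {"e":17,"gte":14,"p":16}
After op 11 (replace /gte 93): {"e":17,"gte":93,"p":16}
After op 12 (add /atm 23): {"atm":23,"e":17,"gte":93,"p":16}
After op 13 (remove /e): {"atm":23,"gte":93,"p":16}
After op 14 (remove /gte): {"atm":23,"p":16}
After op 15 (replace /atm 9): {"atm":9,"p":16}
After op 16 (replace /atm 84): {"atm":84,"p":16}
After op 17 (replace /p 66): {"atm":84,"p":66}
After op 18 (remove /atm): {"p":66}
After op 19 (add /p 97): {"p":97}
After op 20 (replace /p 34): {"p":34}
After op 21 (remove /p): {}
After op 22 (add /mtp 93): {"mtp":93}
After op 23 (replace /mtp 64): {"mtp":64}
After op 24 (remove /mtp): {}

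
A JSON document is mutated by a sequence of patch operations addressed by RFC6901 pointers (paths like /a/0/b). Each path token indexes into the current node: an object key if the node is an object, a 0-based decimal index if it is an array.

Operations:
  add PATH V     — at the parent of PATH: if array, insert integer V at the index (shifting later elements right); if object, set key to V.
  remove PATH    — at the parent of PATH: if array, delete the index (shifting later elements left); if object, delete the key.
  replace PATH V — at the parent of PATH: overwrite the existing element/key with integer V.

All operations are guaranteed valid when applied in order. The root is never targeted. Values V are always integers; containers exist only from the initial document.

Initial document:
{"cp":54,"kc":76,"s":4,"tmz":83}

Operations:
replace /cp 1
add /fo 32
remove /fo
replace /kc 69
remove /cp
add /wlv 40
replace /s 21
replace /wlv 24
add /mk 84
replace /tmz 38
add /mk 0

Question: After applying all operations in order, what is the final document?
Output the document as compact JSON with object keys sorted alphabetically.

Answer: {"kc":69,"mk":0,"s":21,"tmz":38,"wlv":24}

Derivation:
After op 1 (replace /cp 1): {"cp":1,"kc":76,"s":4,"tmz":83}
After op 2 (add /fo 32): {"cp":1,"fo":32,"kc":76,"s":4,"tmz":83}
After op 3 (remove /fo): {"cp":1,"kc":76,"s":4,"tmz":83}
After op 4 (replace /kc 69): {"cp":1,"kc":69,"s":4,"tmz":83}
After op 5 (remove /cp): {"kc":69,"s":4,"tmz":83}
After op 6 (add /wlv 40): {"kc":69,"s":4,"tmz":83,"wlv":40}
After op 7 (replace /s 21): {"kc":69,"s":21,"tmz":83,"wlv":40}
After op 8 (replace /wlv 24): {"kc":69,"s":21,"tmz":83,"wlv":24}
After op 9 (add /mk 84): {"kc":69,"mk":84,"s":21,"tmz":83,"wlv":24}
After op 10 (replace /tmz 38): {"kc":69,"mk":84,"s":21,"tmz":38,"wlv":24}
After op 11 (add /mk 0): {"kc":69,"mk":0,"s":21,"tmz":38,"wlv":24}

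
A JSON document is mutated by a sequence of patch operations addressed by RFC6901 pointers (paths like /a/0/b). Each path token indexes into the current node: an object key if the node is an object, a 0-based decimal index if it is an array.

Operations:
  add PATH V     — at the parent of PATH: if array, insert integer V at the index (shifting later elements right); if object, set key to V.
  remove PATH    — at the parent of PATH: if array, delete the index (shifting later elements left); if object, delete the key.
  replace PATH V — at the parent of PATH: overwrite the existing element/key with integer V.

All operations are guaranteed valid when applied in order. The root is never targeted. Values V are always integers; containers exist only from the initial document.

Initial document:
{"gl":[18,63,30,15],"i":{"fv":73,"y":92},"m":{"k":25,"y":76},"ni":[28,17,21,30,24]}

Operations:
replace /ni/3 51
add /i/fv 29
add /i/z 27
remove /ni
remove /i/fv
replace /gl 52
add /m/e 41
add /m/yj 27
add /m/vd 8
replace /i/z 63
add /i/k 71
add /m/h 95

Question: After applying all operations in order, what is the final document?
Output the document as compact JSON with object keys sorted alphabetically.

Answer: {"gl":52,"i":{"k":71,"y":92,"z":63},"m":{"e":41,"h":95,"k":25,"vd":8,"y":76,"yj":27}}

Derivation:
After op 1 (replace /ni/3 51): {"gl":[18,63,30,15],"i":{"fv":73,"y":92},"m":{"k":25,"y":76},"ni":[28,17,21,51,24]}
After op 2 (add /i/fv 29): {"gl":[18,63,30,15],"i":{"fv":29,"y":92},"m":{"k":25,"y":76},"ni":[28,17,21,51,24]}
After op 3 (add /i/z 27): {"gl":[18,63,30,15],"i":{"fv":29,"y":92,"z":27},"m":{"k":25,"y":76},"ni":[28,17,21,51,24]}
After op 4 (remove /ni): {"gl":[18,63,30,15],"i":{"fv":29,"y":92,"z":27},"m":{"k":25,"y":76}}
After op 5 (remove /i/fv): {"gl":[18,63,30,15],"i":{"y":92,"z":27},"m":{"k":25,"y":76}}
After op 6 (replace /gl 52): {"gl":52,"i":{"y":92,"z":27},"m":{"k":25,"y":76}}
After op 7 (add /m/e 41): {"gl":52,"i":{"y":92,"z":27},"m":{"e":41,"k":25,"y":76}}
After op 8 (add /m/yj 27): {"gl":52,"i":{"y":92,"z":27},"m":{"e":41,"k":25,"y":76,"yj":27}}
After op 9 (add /m/vd 8): {"gl":52,"i":{"y":92,"z":27},"m":{"e":41,"k":25,"vd":8,"y":76,"yj":27}}
After op 10 (replace /i/z 63): {"gl":52,"i":{"y":92,"z":63},"m":{"e":41,"k":25,"vd":8,"y":76,"yj":27}}
After op 11 (add /i/k 71): {"gl":52,"i":{"k":71,"y":92,"z":63},"m":{"e":41,"k":25,"vd":8,"y":76,"yj":27}}
After op 12 (add /m/h 95): {"gl":52,"i":{"k":71,"y":92,"z":63},"m":{"e":41,"h":95,"k":25,"vd":8,"y":76,"yj":27}}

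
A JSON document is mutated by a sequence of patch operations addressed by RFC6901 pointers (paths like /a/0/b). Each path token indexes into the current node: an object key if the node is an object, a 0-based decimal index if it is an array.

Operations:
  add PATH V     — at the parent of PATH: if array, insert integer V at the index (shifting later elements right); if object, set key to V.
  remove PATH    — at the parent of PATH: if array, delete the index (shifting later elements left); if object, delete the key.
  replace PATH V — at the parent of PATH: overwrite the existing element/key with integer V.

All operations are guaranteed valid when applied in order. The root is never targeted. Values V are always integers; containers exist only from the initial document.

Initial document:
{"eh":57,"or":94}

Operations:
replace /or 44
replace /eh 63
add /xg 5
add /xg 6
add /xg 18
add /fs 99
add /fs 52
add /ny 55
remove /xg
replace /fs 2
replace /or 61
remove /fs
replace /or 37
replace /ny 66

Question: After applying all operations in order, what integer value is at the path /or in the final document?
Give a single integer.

After op 1 (replace /or 44): {"eh":57,"or":44}
After op 2 (replace /eh 63): {"eh":63,"or":44}
After op 3 (add /xg 5): {"eh":63,"or":44,"xg":5}
After op 4 (add /xg 6): {"eh":63,"or":44,"xg":6}
After op 5 (add /xg 18): {"eh":63,"or":44,"xg":18}
After op 6 (add /fs 99): {"eh":63,"fs":99,"or":44,"xg":18}
After op 7 (add /fs 52): {"eh":63,"fs":52,"or":44,"xg":18}
After op 8 (add /ny 55): {"eh":63,"fs":52,"ny":55,"or":44,"xg":18}
After op 9 (remove /xg): {"eh":63,"fs":52,"ny":55,"or":44}
After op 10 (replace /fs 2): {"eh":63,"fs":2,"ny":55,"or":44}
After op 11 (replace /or 61): {"eh":63,"fs":2,"ny":55,"or":61}
After op 12 (remove /fs): {"eh":63,"ny":55,"or":61}
After op 13 (replace /or 37): {"eh":63,"ny":55,"or":37}
After op 14 (replace /ny 66): {"eh":63,"ny":66,"or":37}
Value at /or: 37

Answer: 37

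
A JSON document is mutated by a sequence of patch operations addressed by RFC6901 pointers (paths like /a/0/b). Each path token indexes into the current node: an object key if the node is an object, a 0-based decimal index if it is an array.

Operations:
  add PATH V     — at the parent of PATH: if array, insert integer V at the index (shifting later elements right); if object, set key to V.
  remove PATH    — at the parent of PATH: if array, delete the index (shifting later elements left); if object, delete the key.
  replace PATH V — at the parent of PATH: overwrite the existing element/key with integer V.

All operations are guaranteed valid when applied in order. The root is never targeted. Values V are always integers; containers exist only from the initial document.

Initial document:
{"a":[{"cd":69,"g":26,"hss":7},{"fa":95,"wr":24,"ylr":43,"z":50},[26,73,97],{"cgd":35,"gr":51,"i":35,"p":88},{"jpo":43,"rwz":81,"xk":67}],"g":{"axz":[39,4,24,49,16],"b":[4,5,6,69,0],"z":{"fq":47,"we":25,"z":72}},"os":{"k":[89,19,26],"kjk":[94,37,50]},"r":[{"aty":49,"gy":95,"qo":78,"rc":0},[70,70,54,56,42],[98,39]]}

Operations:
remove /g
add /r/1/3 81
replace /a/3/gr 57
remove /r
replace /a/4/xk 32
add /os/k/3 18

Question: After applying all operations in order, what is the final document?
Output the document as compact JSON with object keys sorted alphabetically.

Answer: {"a":[{"cd":69,"g":26,"hss":7},{"fa":95,"wr":24,"ylr":43,"z":50},[26,73,97],{"cgd":35,"gr":57,"i":35,"p":88},{"jpo":43,"rwz":81,"xk":32}],"os":{"k":[89,19,26,18],"kjk":[94,37,50]}}

Derivation:
After op 1 (remove /g): {"a":[{"cd":69,"g":26,"hss":7},{"fa":95,"wr":24,"ylr":43,"z":50},[26,73,97],{"cgd":35,"gr":51,"i":35,"p":88},{"jpo":43,"rwz":81,"xk":67}],"os":{"k":[89,19,26],"kjk":[94,37,50]},"r":[{"aty":49,"gy":95,"qo":78,"rc":0},[70,70,54,56,42],[98,39]]}
After op 2 (add /r/1/3 81): {"a":[{"cd":69,"g":26,"hss":7},{"fa":95,"wr":24,"ylr":43,"z":50},[26,73,97],{"cgd":35,"gr":51,"i":35,"p":88},{"jpo":43,"rwz":81,"xk":67}],"os":{"k":[89,19,26],"kjk":[94,37,50]},"r":[{"aty":49,"gy":95,"qo":78,"rc":0},[70,70,54,81,56,42],[98,39]]}
After op 3 (replace /a/3/gr 57): {"a":[{"cd":69,"g":26,"hss":7},{"fa":95,"wr":24,"ylr":43,"z":50},[26,73,97],{"cgd":35,"gr":57,"i":35,"p":88},{"jpo":43,"rwz":81,"xk":67}],"os":{"k":[89,19,26],"kjk":[94,37,50]},"r":[{"aty":49,"gy":95,"qo":78,"rc":0},[70,70,54,81,56,42],[98,39]]}
After op 4 (remove /r): {"a":[{"cd":69,"g":26,"hss":7},{"fa":95,"wr":24,"ylr":43,"z":50},[26,73,97],{"cgd":35,"gr":57,"i":35,"p":88},{"jpo":43,"rwz":81,"xk":67}],"os":{"k":[89,19,26],"kjk":[94,37,50]}}
After op 5 (replace /a/4/xk 32): {"a":[{"cd":69,"g":26,"hss":7},{"fa":95,"wr":24,"ylr":43,"z":50},[26,73,97],{"cgd":35,"gr":57,"i":35,"p":88},{"jpo":43,"rwz":81,"xk":32}],"os":{"k":[89,19,26],"kjk":[94,37,50]}}
After op 6 (add /os/k/3 18): {"a":[{"cd":69,"g":26,"hss":7},{"fa":95,"wr":24,"ylr":43,"z":50},[26,73,97],{"cgd":35,"gr":57,"i":35,"p":88},{"jpo":43,"rwz":81,"xk":32}],"os":{"k":[89,19,26,18],"kjk":[94,37,50]}}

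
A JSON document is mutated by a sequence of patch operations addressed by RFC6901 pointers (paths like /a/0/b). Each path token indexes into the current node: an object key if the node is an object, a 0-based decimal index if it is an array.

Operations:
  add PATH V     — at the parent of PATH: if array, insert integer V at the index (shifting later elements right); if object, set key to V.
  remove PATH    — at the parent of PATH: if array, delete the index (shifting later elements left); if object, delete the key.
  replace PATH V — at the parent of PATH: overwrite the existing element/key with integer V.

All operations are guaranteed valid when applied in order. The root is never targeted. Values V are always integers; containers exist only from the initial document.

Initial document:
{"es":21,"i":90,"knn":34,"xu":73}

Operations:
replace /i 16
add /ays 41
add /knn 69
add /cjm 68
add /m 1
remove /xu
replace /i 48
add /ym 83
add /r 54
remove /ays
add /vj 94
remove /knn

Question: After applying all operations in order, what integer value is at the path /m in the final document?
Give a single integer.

After op 1 (replace /i 16): {"es":21,"i":16,"knn":34,"xu":73}
After op 2 (add /ays 41): {"ays":41,"es":21,"i":16,"knn":34,"xu":73}
After op 3 (add /knn 69): {"ays":41,"es":21,"i":16,"knn":69,"xu":73}
After op 4 (add /cjm 68): {"ays":41,"cjm":68,"es":21,"i":16,"knn":69,"xu":73}
After op 5 (add /m 1): {"ays":41,"cjm":68,"es":21,"i":16,"knn":69,"m":1,"xu":73}
After op 6 (remove /xu): {"ays":41,"cjm":68,"es":21,"i":16,"knn":69,"m":1}
After op 7 (replace /i 48): {"ays":41,"cjm":68,"es":21,"i":48,"knn":69,"m":1}
After op 8 (add /ym 83): {"ays":41,"cjm":68,"es":21,"i":48,"knn":69,"m":1,"ym":83}
After op 9 (add /r 54): {"ays":41,"cjm":68,"es":21,"i":48,"knn":69,"m":1,"r":54,"ym":83}
After op 10 (remove /ays): {"cjm":68,"es":21,"i":48,"knn":69,"m":1,"r":54,"ym":83}
After op 11 (add /vj 94): {"cjm":68,"es":21,"i":48,"knn":69,"m":1,"r":54,"vj":94,"ym":83}
After op 12 (remove /knn): {"cjm":68,"es":21,"i":48,"m":1,"r":54,"vj":94,"ym":83}
Value at /m: 1

Answer: 1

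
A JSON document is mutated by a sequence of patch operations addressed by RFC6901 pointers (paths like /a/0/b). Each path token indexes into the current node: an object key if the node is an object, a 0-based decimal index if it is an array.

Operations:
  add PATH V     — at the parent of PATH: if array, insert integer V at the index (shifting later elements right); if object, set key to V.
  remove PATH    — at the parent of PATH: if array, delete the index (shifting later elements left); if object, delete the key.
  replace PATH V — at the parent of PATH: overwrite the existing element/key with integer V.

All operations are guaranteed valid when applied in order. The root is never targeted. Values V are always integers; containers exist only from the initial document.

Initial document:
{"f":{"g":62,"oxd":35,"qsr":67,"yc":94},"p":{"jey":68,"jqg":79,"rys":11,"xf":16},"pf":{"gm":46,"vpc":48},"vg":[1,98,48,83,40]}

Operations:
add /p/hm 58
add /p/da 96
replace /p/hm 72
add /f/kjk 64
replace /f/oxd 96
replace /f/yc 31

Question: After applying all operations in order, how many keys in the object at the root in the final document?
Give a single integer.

After op 1 (add /p/hm 58): {"f":{"g":62,"oxd":35,"qsr":67,"yc":94},"p":{"hm":58,"jey":68,"jqg":79,"rys":11,"xf":16},"pf":{"gm":46,"vpc":48},"vg":[1,98,48,83,40]}
After op 2 (add /p/da 96): {"f":{"g":62,"oxd":35,"qsr":67,"yc":94},"p":{"da":96,"hm":58,"jey":68,"jqg":79,"rys":11,"xf":16},"pf":{"gm":46,"vpc":48},"vg":[1,98,48,83,40]}
After op 3 (replace /p/hm 72): {"f":{"g":62,"oxd":35,"qsr":67,"yc":94},"p":{"da":96,"hm":72,"jey":68,"jqg":79,"rys":11,"xf":16},"pf":{"gm":46,"vpc":48},"vg":[1,98,48,83,40]}
After op 4 (add /f/kjk 64): {"f":{"g":62,"kjk":64,"oxd":35,"qsr":67,"yc":94},"p":{"da":96,"hm":72,"jey":68,"jqg":79,"rys":11,"xf":16},"pf":{"gm":46,"vpc":48},"vg":[1,98,48,83,40]}
After op 5 (replace /f/oxd 96): {"f":{"g":62,"kjk":64,"oxd":96,"qsr":67,"yc":94},"p":{"da":96,"hm":72,"jey":68,"jqg":79,"rys":11,"xf":16},"pf":{"gm":46,"vpc":48},"vg":[1,98,48,83,40]}
After op 6 (replace /f/yc 31): {"f":{"g":62,"kjk":64,"oxd":96,"qsr":67,"yc":31},"p":{"da":96,"hm":72,"jey":68,"jqg":79,"rys":11,"xf":16},"pf":{"gm":46,"vpc":48},"vg":[1,98,48,83,40]}
Size at the root: 4

Answer: 4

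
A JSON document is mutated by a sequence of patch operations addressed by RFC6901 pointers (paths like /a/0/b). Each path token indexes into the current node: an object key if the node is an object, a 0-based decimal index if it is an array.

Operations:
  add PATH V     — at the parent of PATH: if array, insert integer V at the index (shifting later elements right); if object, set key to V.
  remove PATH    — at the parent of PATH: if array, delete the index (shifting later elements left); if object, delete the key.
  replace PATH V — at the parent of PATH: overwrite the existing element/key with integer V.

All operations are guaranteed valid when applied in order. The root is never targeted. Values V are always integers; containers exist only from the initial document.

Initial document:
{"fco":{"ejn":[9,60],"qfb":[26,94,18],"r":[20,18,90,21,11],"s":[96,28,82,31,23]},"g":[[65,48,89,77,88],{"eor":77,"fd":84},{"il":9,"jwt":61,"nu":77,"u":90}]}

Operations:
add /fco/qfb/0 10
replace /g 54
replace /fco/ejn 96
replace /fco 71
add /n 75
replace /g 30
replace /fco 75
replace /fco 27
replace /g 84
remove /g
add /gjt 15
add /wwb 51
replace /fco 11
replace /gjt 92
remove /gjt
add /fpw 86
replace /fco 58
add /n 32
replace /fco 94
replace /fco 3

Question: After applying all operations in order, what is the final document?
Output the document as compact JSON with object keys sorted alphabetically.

After op 1 (add /fco/qfb/0 10): {"fco":{"ejn":[9,60],"qfb":[10,26,94,18],"r":[20,18,90,21,11],"s":[96,28,82,31,23]},"g":[[65,48,89,77,88],{"eor":77,"fd":84},{"il":9,"jwt":61,"nu":77,"u":90}]}
After op 2 (replace /g 54): {"fco":{"ejn":[9,60],"qfb":[10,26,94,18],"r":[20,18,90,21,11],"s":[96,28,82,31,23]},"g":54}
After op 3 (replace /fco/ejn 96): {"fco":{"ejn":96,"qfb":[10,26,94,18],"r":[20,18,90,21,11],"s":[96,28,82,31,23]},"g":54}
After op 4 (replace /fco 71): {"fco":71,"g":54}
After op 5 (add /n 75): {"fco":71,"g":54,"n":75}
After op 6 (replace /g 30): {"fco":71,"g":30,"n":75}
After op 7 (replace /fco 75): {"fco":75,"g":30,"n":75}
After op 8 (replace /fco 27): {"fco":27,"g":30,"n":75}
After op 9 (replace /g 84): {"fco":27,"g":84,"n":75}
After op 10 (remove /g): {"fco":27,"n":75}
After op 11 (add /gjt 15): {"fco":27,"gjt":15,"n":75}
After op 12 (add /wwb 51): {"fco":27,"gjt":15,"n":75,"wwb":51}
After op 13 (replace /fco 11): {"fco":11,"gjt":15,"n":75,"wwb":51}
After op 14 (replace /gjt 92): {"fco":11,"gjt":92,"n":75,"wwb":51}
After op 15 (remove /gjt): {"fco":11,"n":75,"wwb":51}
After op 16 (add /fpw 86): {"fco":11,"fpw":86,"n":75,"wwb":51}
After op 17 (replace /fco 58): {"fco":58,"fpw":86,"n":75,"wwb":51}
After op 18 (add /n 32): {"fco":58,"fpw":86,"n":32,"wwb":51}
After op 19 (replace /fco 94): {"fco":94,"fpw":86,"n":32,"wwb":51}
After op 20 (replace /fco 3): {"fco":3,"fpw":86,"n":32,"wwb":51}

Answer: {"fco":3,"fpw":86,"n":32,"wwb":51}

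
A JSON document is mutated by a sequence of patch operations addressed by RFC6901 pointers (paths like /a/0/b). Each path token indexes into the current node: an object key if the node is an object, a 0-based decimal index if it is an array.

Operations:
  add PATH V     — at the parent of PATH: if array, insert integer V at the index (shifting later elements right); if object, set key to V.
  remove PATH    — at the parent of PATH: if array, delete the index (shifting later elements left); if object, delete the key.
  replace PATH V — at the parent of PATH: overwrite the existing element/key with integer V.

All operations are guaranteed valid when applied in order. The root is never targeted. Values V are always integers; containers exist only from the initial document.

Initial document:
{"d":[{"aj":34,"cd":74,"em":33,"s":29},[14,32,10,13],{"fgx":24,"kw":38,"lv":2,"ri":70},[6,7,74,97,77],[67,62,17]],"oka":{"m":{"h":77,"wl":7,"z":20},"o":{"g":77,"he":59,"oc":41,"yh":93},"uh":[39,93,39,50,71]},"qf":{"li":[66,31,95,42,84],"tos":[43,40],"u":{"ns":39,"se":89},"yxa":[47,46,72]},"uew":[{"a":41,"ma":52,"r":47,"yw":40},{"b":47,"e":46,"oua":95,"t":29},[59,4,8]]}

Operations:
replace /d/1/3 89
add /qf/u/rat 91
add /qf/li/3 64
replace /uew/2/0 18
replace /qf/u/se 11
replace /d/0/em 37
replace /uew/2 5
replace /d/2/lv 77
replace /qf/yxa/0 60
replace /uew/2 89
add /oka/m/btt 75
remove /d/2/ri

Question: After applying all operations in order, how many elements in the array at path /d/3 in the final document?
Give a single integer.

After op 1 (replace /d/1/3 89): {"d":[{"aj":34,"cd":74,"em":33,"s":29},[14,32,10,89],{"fgx":24,"kw":38,"lv":2,"ri":70},[6,7,74,97,77],[67,62,17]],"oka":{"m":{"h":77,"wl":7,"z":20},"o":{"g":77,"he":59,"oc":41,"yh":93},"uh":[39,93,39,50,71]},"qf":{"li":[66,31,95,42,84],"tos":[43,40],"u":{"ns":39,"se":89},"yxa":[47,46,72]},"uew":[{"a":41,"ma":52,"r":47,"yw":40},{"b":47,"e":46,"oua":95,"t":29},[59,4,8]]}
After op 2 (add /qf/u/rat 91): {"d":[{"aj":34,"cd":74,"em":33,"s":29},[14,32,10,89],{"fgx":24,"kw":38,"lv":2,"ri":70},[6,7,74,97,77],[67,62,17]],"oka":{"m":{"h":77,"wl":7,"z":20},"o":{"g":77,"he":59,"oc":41,"yh":93},"uh":[39,93,39,50,71]},"qf":{"li":[66,31,95,42,84],"tos":[43,40],"u":{"ns":39,"rat":91,"se":89},"yxa":[47,46,72]},"uew":[{"a":41,"ma":52,"r":47,"yw":40},{"b":47,"e":46,"oua":95,"t":29},[59,4,8]]}
After op 3 (add /qf/li/3 64): {"d":[{"aj":34,"cd":74,"em":33,"s":29},[14,32,10,89],{"fgx":24,"kw":38,"lv":2,"ri":70},[6,7,74,97,77],[67,62,17]],"oka":{"m":{"h":77,"wl":7,"z":20},"o":{"g":77,"he":59,"oc":41,"yh":93},"uh":[39,93,39,50,71]},"qf":{"li":[66,31,95,64,42,84],"tos":[43,40],"u":{"ns":39,"rat":91,"se":89},"yxa":[47,46,72]},"uew":[{"a":41,"ma":52,"r":47,"yw":40},{"b":47,"e":46,"oua":95,"t":29},[59,4,8]]}
After op 4 (replace /uew/2/0 18): {"d":[{"aj":34,"cd":74,"em":33,"s":29},[14,32,10,89],{"fgx":24,"kw":38,"lv":2,"ri":70},[6,7,74,97,77],[67,62,17]],"oka":{"m":{"h":77,"wl":7,"z":20},"o":{"g":77,"he":59,"oc":41,"yh":93},"uh":[39,93,39,50,71]},"qf":{"li":[66,31,95,64,42,84],"tos":[43,40],"u":{"ns":39,"rat":91,"se":89},"yxa":[47,46,72]},"uew":[{"a":41,"ma":52,"r":47,"yw":40},{"b":47,"e":46,"oua":95,"t":29},[18,4,8]]}
After op 5 (replace /qf/u/se 11): {"d":[{"aj":34,"cd":74,"em":33,"s":29},[14,32,10,89],{"fgx":24,"kw":38,"lv":2,"ri":70},[6,7,74,97,77],[67,62,17]],"oka":{"m":{"h":77,"wl":7,"z":20},"o":{"g":77,"he":59,"oc":41,"yh":93},"uh":[39,93,39,50,71]},"qf":{"li":[66,31,95,64,42,84],"tos":[43,40],"u":{"ns":39,"rat":91,"se":11},"yxa":[47,46,72]},"uew":[{"a":41,"ma":52,"r":47,"yw":40},{"b":47,"e":46,"oua":95,"t":29},[18,4,8]]}
After op 6 (replace /d/0/em 37): {"d":[{"aj":34,"cd":74,"em":37,"s":29},[14,32,10,89],{"fgx":24,"kw":38,"lv":2,"ri":70},[6,7,74,97,77],[67,62,17]],"oka":{"m":{"h":77,"wl":7,"z":20},"o":{"g":77,"he":59,"oc":41,"yh":93},"uh":[39,93,39,50,71]},"qf":{"li":[66,31,95,64,42,84],"tos":[43,40],"u":{"ns":39,"rat":91,"se":11},"yxa":[47,46,72]},"uew":[{"a":41,"ma":52,"r":47,"yw":40},{"b":47,"e":46,"oua":95,"t":29},[18,4,8]]}
After op 7 (replace /uew/2 5): {"d":[{"aj":34,"cd":74,"em":37,"s":29},[14,32,10,89],{"fgx":24,"kw":38,"lv":2,"ri":70},[6,7,74,97,77],[67,62,17]],"oka":{"m":{"h":77,"wl":7,"z":20},"o":{"g":77,"he":59,"oc":41,"yh":93},"uh":[39,93,39,50,71]},"qf":{"li":[66,31,95,64,42,84],"tos":[43,40],"u":{"ns":39,"rat":91,"se":11},"yxa":[47,46,72]},"uew":[{"a":41,"ma":52,"r":47,"yw":40},{"b":47,"e":46,"oua":95,"t":29},5]}
After op 8 (replace /d/2/lv 77): {"d":[{"aj":34,"cd":74,"em":37,"s":29},[14,32,10,89],{"fgx":24,"kw":38,"lv":77,"ri":70},[6,7,74,97,77],[67,62,17]],"oka":{"m":{"h":77,"wl":7,"z":20},"o":{"g":77,"he":59,"oc":41,"yh":93},"uh":[39,93,39,50,71]},"qf":{"li":[66,31,95,64,42,84],"tos":[43,40],"u":{"ns":39,"rat":91,"se":11},"yxa":[47,46,72]},"uew":[{"a":41,"ma":52,"r":47,"yw":40},{"b":47,"e":46,"oua":95,"t":29},5]}
After op 9 (replace /qf/yxa/0 60): {"d":[{"aj":34,"cd":74,"em":37,"s":29},[14,32,10,89],{"fgx":24,"kw":38,"lv":77,"ri":70},[6,7,74,97,77],[67,62,17]],"oka":{"m":{"h":77,"wl":7,"z":20},"o":{"g":77,"he":59,"oc":41,"yh":93},"uh":[39,93,39,50,71]},"qf":{"li":[66,31,95,64,42,84],"tos":[43,40],"u":{"ns":39,"rat":91,"se":11},"yxa":[60,46,72]},"uew":[{"a":41,"ma":52,"r":47,"yw":40},{"b":47,"e":46,"oua":95,"t":29},5]}
After op 10 (replace /uew/2 89): {"d":[{"aj":34,"cd":74,"em":37,"s":29},[14,32,10,89],{"fgx":24,"kw":38,"lv":77,"ri":70},[6,7,74,97,77],[67,62,17]],"oka":{"m":{"h":77,"wl":7,"z":20},"o":{"g":77,"he":59,"oc":41,"yh":93},"uh":[39,93,39,50,71]},"qf":{"li":[66,31,95,64,42,84],"tos":[43,40],"u":{"ns":39,"rat":91,"se":11},"yxa":[60,46,72]},"uew":[{"a":41,"ma":52,"r":47,"yw":40},{"b":47,"e":46,"oua":95,"t":29},89]}
After op 11 (add /oka/m/btt 75): {"d":[{"aj":34,"cd":74,"em":37,"s":29},[14,32,10,89],{"fgx":24,"kw":38,"lv":77,"ri":70},[6,7,74,97,77],[67,62,17]],"oka":{"m":{"btt":75,"h":77,"wl":7,"z":20},"o":{"g":77,"he":59,"oc":41,"yh":93},"uh":[39,93,39,50,71]},"qf":{"li":[66,31,95,64,42,84],"tos":[43,40],"u":{"ns":39,"rat":91,"se":11},"yxa":[60,46,72]},"uew":[{"a":41,"ma":52,"r":47,"yw":40},{"b":47,"e":46,"oua":95,"t":29},89]}
After op 12 (remove /d/2/ri): {"d":[{"aj":34,"cd":74,"em":37,"s":29},[14,32,10,89],{"fgx":24,"kw":38,"lv":77},[6,7,74,97,77],[67,62,17]],"oka":{"m":{"btt":75,"h":77,"wl":7,"z":20},"o":{"g":77,"he":59,"oc":41,"yh":93},"uh":[39,93,39,50,71]},"qf":{"li":[66,31,95,64,42,84],"tos":[43,40],"u":{"ns":39,"rat":91,"se":11},"yxa":[60,46,72]},"uew":[{"a":41,"ma":52,"r":47,"yw":40},{"b":47,"e":46,"oua":95,"t":29},89]}
Size at path /d/3: 5

Answer: 5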